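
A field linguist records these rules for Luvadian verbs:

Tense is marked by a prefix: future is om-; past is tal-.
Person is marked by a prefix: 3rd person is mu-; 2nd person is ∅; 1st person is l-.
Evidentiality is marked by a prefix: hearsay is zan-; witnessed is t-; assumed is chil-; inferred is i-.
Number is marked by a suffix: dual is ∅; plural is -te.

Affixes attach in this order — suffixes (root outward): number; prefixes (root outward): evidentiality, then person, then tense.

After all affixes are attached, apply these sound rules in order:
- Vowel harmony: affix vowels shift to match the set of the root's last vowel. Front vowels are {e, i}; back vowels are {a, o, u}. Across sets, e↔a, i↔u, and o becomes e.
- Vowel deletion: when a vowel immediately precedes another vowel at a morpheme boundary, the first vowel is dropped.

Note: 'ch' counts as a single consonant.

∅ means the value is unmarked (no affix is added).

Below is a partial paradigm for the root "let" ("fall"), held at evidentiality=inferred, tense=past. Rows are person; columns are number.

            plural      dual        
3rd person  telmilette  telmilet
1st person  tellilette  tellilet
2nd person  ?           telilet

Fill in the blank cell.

Attach evidentiality inferred i- → ilet.
Attach number plural -te → ilette.
person = 2nd person: zero marking, form stays ilette.
Attach tense past tal- → talilette.
Apply vowel harmony: talilette → telilette.
Vowel deletion: no change.

telilette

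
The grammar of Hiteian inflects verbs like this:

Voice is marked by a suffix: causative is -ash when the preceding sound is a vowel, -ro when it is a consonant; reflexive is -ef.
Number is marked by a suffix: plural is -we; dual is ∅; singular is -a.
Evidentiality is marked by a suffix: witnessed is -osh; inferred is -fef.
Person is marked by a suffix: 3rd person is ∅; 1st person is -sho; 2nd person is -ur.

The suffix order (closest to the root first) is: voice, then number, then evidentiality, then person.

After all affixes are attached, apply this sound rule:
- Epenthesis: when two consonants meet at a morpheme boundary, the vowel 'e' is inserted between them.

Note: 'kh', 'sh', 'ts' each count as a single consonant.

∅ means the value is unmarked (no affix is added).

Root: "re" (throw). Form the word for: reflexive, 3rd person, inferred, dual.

Attach voice reflexive -ef → reef.
number = dual: zero marking, form stays reef.
Attach evidentiality inferred -fef → reeffef.
person = 3rd person: zero marking, form stays reeffef.
Apply epenthesis: reeffef → reefefef.

reefefef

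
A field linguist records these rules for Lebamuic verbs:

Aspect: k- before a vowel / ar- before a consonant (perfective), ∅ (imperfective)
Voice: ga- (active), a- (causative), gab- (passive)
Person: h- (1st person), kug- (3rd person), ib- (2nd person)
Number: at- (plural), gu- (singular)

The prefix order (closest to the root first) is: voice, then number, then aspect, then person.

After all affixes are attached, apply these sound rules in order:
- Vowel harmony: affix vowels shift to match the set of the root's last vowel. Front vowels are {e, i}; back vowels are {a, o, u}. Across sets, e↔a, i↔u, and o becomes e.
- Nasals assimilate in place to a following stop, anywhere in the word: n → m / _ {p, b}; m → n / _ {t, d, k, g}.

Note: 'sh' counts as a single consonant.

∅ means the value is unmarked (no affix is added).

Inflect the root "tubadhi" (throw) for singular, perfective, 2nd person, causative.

ibergietubadhi

Attach voice causative a- → atubadhi.
Attach number singular gu- → guatubadhi.
Attach aspect perfective ar- (before consonant 'g') → arguatubadhi.
Attach person 2nd person ib- → ibarguatubadhi.
Apply vowel harmony: ibarguatubadhi → ibergietubadhi.
Nasal assimilation: no change.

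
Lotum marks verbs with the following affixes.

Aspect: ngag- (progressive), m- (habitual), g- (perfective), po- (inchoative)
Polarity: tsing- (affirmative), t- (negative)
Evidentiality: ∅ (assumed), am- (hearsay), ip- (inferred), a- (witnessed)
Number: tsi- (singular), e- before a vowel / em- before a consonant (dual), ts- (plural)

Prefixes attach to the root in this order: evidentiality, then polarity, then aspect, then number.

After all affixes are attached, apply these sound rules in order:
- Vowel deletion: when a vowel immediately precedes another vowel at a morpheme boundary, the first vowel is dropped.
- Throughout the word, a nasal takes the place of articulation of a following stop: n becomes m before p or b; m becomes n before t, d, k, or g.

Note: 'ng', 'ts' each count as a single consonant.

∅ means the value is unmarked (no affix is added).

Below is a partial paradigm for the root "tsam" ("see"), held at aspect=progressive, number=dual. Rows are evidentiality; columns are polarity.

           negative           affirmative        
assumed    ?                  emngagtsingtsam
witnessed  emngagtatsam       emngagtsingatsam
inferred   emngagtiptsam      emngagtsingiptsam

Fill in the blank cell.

evidentiality = assumed: zero marking, form stays tsam.
Attach polarity negative t- → ttsam.
Attach aspect progressive ngag- → ngagttsam.
Attach number dual em- (before consonant 'ng') → emngagttsam.
Vowel deletion: no change.
Nasal assimilation: no change.

emngagttsam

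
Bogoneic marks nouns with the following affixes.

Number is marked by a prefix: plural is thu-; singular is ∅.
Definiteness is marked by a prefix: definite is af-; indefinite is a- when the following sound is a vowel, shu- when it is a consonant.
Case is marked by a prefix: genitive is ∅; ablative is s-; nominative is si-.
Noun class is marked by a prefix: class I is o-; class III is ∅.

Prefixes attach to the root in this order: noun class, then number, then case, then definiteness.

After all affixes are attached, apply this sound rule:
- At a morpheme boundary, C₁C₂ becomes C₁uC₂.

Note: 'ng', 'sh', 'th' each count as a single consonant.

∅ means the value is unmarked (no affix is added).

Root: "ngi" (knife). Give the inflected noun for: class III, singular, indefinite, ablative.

shusungi

noun class = class III: zero marking, form stays ngi.
number = singular: zero marking, form stays ngi.
Attach case ablative s- → sngi.
Attach definiteness indefinite shu- (before consonant 's') → shusngi.
Apply epenthesis: shusngi → shusungi.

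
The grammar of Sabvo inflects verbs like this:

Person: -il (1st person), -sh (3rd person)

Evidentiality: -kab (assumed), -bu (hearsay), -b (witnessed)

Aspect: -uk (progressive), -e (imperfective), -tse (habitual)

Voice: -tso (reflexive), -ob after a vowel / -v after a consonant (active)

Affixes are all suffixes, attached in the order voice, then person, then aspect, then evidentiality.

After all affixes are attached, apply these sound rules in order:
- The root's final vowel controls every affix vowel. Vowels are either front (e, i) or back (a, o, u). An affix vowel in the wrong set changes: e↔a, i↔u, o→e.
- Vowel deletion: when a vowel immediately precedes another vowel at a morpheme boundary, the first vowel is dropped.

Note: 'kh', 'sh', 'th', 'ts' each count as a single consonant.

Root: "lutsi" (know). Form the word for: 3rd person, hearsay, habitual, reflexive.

lutsitseshtsebi

Attach voice reflexive -tso → lutsitso.
Attach person 3rd person -sh → lutsitsosh.
Attach aspect habitual -tse → lutsitsoshtse.
Attach evidentiality hearsay -bu → lutsitsoshtsebu.
Apply vowel harmony: lutsitsoshtsebu → lutsitseshtsebi.
Vowel deletion: no change.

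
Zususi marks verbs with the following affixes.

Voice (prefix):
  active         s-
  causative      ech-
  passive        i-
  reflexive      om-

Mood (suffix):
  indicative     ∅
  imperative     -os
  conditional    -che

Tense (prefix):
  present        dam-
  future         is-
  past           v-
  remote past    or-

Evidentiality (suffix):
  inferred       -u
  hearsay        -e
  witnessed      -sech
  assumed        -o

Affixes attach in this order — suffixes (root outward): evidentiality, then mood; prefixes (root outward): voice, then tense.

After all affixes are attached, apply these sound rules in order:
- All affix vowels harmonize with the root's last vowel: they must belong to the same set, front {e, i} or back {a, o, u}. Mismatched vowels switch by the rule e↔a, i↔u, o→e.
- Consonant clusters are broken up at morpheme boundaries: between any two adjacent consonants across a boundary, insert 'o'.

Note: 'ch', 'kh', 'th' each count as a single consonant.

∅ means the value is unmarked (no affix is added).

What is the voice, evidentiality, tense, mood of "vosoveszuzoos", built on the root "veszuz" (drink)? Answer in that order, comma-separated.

Segment: v-s-veszuz-o-os.
voice: s- → active.
evidentiality: -o → assumed.
tense: v- → past.
mood: -os → imperative.

active, assumed, past, imperative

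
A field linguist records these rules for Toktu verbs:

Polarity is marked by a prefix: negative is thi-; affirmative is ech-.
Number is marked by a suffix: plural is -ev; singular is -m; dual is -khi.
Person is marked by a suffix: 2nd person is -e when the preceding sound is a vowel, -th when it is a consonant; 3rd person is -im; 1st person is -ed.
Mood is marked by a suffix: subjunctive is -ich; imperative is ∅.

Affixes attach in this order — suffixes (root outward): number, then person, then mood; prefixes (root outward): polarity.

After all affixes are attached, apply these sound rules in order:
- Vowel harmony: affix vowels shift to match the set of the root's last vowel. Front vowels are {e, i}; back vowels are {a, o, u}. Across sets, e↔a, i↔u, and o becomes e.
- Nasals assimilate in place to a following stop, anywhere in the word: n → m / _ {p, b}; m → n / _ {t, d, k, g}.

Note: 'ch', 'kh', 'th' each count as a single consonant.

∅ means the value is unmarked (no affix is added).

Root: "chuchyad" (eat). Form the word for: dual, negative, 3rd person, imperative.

Attach polarity negative thi- → thichuchyad.
Attach number dual -khi → thichuchyadkhi.
Attach person 3rd person -im → thichuchyadkhiim.
mood = imperative: zero marking, form stays thichuchyadkhiim.
Apply vowel harmony: thichuchyadkhiim → thuchuchyadkhuum.
Nasal assimilation: no change.

thuchuchyadkhuum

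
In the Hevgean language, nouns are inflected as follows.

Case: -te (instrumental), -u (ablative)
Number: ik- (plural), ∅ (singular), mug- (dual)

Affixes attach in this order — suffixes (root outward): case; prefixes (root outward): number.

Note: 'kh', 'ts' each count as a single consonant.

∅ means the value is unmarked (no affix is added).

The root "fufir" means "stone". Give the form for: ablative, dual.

Attach number dual mug- → mugfufir.
Attach case ablative -u → mugfufiru.

mugfufiru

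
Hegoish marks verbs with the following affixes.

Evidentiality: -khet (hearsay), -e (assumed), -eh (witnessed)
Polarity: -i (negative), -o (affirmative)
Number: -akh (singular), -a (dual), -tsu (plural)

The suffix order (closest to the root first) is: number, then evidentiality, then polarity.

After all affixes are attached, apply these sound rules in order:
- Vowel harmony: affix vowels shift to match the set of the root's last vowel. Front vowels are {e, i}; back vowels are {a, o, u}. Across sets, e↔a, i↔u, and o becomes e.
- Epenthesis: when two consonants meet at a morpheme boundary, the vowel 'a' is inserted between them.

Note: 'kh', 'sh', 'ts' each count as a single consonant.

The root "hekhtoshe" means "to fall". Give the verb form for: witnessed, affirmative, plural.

Attach number plural -tsu → hekhtoshetsu.
Attach evidentiality witnessed -eh → hekhtoshetsueh.
Attach polarity affirmative -o → hekhtoshetsueho.
Apply vowel harmony: hekhtoshetsueho → hekhtoshetsiehe.
Epenthesis: no change.

hekhtoshetsiehe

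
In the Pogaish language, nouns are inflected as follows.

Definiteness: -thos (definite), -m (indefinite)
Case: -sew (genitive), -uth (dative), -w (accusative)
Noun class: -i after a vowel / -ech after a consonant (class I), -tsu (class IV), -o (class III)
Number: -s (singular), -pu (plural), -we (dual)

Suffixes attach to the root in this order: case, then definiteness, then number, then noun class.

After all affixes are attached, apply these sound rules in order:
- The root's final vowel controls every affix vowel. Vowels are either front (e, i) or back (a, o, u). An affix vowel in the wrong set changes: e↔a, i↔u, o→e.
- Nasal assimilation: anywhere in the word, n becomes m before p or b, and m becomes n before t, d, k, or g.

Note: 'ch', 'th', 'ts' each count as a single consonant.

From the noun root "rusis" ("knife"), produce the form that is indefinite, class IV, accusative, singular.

Attach case accusative -w → rusisw.
Attach definiteness indefinite -m → rusiswm.
Attach number singular -s → rusiswms.
Attach noun class class IV -tsu → rusiswmstsu.
Apply vowel harmony: rusiswmstsu → rusiswmstsi.
Nasal assimilation: no change.

rusiswmstsi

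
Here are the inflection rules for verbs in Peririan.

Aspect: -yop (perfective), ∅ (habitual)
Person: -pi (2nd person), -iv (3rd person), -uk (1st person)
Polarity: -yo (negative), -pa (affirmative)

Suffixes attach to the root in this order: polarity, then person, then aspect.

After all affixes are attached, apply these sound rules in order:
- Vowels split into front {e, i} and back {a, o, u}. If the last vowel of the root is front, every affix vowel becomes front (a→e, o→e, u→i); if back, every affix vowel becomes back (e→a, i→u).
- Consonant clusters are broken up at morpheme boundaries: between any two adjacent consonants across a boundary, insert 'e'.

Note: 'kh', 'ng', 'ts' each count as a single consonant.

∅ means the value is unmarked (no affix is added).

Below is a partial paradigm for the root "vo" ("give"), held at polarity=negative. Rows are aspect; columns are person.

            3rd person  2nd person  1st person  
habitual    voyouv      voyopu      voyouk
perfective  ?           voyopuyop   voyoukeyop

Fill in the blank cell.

voyouveyop

Attach polarity negative -yo → voyo.
Attach person 3rd person -iv → voyoiv.
Attach aspect perfective -yop → voyoivyop.
Apply vowel harmony: voyoivyop → voyouvyop.
Apply epenthesis: voyouvyop → voyouveyop.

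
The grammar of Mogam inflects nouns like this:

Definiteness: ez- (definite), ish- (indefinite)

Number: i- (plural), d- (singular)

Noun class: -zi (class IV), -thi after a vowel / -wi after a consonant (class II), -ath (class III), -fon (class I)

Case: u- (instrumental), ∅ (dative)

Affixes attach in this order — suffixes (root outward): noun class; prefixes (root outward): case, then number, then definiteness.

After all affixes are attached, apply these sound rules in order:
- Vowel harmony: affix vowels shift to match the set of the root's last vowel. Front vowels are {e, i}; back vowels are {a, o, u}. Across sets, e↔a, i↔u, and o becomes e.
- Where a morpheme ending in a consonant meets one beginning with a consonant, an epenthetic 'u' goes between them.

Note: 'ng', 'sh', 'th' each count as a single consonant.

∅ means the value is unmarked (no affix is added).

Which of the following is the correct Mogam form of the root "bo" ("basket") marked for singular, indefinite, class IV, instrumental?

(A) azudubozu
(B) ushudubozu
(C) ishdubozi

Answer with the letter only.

Attach case instrumental u- → ubo.
Attach number singular d- → dubo.
Attach noun class class IV -zi → dubozi.
Attach definiteness indefinite ish- → ishdubozi.
Apply vowel harmony: ishdubozi → ushdubozu.
Apply epenthesis: ushdubozu → ushudubozu.
So the correct form is ushudubozu, option (B).
(C) ishdubozi is wrong: it fails to apply the sound rule(s).
(A) azudubozu is wrong: it uses definite instead of indefinite for definiteness.

B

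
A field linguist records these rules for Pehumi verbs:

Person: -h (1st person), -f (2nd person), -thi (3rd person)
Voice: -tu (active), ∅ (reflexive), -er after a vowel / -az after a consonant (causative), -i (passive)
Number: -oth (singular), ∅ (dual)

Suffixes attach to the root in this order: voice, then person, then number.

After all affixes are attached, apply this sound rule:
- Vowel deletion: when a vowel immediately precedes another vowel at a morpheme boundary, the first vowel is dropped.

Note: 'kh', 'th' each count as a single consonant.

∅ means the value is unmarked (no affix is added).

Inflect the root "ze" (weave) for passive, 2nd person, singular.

Attach voice passive -i → zei.
Attach person 2nd person -f → zeif.
Attach number singular -oth → zeifoth.
Apply vowel deletion: zeifoth → zifoth.

zifoth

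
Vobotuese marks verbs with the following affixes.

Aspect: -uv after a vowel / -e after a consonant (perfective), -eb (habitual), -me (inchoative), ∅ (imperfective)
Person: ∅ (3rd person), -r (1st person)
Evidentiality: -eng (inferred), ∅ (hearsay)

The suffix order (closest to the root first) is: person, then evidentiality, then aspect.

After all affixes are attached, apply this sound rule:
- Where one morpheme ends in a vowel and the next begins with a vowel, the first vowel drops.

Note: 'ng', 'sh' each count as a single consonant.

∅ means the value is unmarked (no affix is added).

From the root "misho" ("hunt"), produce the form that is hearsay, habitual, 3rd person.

misheb

person = 3rd person: zero marking, form stays misho.
evidentiality = hearsay: zero marking, form stays misho.
Attach aspect habitual -eb → mishoeb.
Apply vowel deletion: mishoeb → misheb.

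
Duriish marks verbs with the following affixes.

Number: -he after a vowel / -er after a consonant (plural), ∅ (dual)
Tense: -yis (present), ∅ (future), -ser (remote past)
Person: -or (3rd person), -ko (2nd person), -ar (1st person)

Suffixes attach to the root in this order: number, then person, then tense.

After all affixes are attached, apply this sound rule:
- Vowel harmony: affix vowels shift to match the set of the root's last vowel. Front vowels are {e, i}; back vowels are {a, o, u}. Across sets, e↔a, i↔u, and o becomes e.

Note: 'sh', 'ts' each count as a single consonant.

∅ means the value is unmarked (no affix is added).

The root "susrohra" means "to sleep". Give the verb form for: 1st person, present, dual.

number = dual: zero marking, form stays susrohra.
Attach person 1st person -ar → susrohraar.
Attach tense present -yis → susrohraaryis.
Apply vowel harmony: susrohraaryis → susrohraaryus.

susrohraaryus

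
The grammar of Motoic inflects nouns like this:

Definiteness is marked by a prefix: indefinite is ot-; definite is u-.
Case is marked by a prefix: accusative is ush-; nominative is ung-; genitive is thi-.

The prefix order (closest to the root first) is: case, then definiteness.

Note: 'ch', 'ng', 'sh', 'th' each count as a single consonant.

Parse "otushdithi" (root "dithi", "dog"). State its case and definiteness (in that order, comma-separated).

Segment: ot-ush-dithi.
case: ush- → accusative.
definiteness: ot- → indefinite.

accusative, indefinite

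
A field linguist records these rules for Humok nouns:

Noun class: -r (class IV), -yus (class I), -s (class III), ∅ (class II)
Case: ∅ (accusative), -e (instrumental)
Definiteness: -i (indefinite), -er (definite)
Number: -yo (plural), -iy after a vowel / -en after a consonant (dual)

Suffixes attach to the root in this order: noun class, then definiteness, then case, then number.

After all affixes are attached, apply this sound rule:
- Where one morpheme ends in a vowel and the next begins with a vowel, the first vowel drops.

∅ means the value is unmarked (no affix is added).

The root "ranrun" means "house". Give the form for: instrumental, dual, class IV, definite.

Attach noun class class IV -r → ranrunr.
Attach definiteness definite -er → ranrunrer.
Attach case instrumental -e → ranrunrere.
Attach number dual -iy (after vowel 'e') → ranrunrereiy.
Apply vowel deletion: ranrunrereiy → ranrunreriy.

ranrunreriy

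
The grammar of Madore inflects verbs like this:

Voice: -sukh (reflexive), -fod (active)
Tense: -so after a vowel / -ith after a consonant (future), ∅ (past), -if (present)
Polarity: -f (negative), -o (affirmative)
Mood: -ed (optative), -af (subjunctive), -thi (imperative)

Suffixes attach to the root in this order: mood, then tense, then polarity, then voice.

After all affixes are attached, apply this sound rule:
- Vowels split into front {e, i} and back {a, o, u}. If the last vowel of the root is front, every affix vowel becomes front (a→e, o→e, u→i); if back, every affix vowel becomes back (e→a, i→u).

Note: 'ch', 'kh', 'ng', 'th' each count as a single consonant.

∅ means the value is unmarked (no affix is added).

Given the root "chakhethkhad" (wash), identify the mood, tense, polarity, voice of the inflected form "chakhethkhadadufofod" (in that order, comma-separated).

optative, present, affirmative, active

Segment: chakhethkhad-ed-if-o-fod.
mood: -ed → optative.
tense: -if → present.
polarity: -o → affirmative.
voice: -fod → active.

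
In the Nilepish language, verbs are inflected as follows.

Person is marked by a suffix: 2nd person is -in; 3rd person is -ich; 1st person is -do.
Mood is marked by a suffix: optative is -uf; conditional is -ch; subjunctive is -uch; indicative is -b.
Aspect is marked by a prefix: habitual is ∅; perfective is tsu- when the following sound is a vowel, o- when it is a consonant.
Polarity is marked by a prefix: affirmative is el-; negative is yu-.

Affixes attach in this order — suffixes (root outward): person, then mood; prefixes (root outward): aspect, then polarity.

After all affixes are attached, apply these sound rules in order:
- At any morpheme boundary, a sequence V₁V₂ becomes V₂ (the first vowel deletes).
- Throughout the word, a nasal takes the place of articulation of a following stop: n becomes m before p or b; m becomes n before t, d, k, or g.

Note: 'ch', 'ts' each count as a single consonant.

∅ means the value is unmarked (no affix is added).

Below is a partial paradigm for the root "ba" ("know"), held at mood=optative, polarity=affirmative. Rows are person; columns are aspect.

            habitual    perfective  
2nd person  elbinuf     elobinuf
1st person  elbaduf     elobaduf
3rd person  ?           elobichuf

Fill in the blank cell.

Attach person 3rd person -ich → baich.
aspect = habitual: zero marking, form stays baich.
Attach mood optative -uf → baichuf.
Attach polarity affirmative el- → elbaichuf.
Apply vowel deletion: elbaichuf → elbichuf.
Nasal assimilation: no change.

elbichuf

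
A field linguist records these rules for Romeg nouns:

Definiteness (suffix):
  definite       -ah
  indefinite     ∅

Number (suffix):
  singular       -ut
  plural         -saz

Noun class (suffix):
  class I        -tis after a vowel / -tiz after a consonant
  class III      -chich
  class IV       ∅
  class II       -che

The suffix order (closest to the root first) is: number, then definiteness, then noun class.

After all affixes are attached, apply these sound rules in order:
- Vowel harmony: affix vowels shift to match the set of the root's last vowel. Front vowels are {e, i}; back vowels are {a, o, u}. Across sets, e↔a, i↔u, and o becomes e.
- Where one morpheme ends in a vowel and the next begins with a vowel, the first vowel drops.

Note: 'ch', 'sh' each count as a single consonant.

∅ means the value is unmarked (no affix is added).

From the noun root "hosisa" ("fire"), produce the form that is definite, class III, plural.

hosisasazahchuch

Attach number plural -saz → hosisasaz.
Attach definiteness definite -ah → hosisasazah.
Attach noun class class III -chich → hosisasazahchich.
Apply vowel harmony: hosisasazahchich → hosisasazahchuch.
Vowel deletion: no change.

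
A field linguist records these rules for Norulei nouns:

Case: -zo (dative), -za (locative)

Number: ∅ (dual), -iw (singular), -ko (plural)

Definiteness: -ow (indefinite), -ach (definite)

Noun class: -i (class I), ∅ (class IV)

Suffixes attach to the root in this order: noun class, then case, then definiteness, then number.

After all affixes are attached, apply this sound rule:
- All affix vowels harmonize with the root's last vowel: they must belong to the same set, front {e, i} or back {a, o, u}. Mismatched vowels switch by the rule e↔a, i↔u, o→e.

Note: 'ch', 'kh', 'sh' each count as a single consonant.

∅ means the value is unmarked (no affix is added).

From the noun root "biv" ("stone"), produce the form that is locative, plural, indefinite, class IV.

noun class = class IV: zero marking, form stays biv.
Attach case locative -za → bivza.
Attach definiteness indefinite -ow → bivzaow.
Attach number plural -ko → bivzaowko.
Apply vowel harmony: bivzaowko → bivzeewke.

bivzeewke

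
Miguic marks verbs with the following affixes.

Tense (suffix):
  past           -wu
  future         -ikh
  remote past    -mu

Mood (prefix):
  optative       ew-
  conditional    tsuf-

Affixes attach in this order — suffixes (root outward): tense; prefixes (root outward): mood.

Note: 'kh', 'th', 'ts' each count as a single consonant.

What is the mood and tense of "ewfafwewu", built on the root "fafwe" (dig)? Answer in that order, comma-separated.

Segment: ew-fafwe-wu.
mood: ew- → optative.
tense: -wu → past.

optative, past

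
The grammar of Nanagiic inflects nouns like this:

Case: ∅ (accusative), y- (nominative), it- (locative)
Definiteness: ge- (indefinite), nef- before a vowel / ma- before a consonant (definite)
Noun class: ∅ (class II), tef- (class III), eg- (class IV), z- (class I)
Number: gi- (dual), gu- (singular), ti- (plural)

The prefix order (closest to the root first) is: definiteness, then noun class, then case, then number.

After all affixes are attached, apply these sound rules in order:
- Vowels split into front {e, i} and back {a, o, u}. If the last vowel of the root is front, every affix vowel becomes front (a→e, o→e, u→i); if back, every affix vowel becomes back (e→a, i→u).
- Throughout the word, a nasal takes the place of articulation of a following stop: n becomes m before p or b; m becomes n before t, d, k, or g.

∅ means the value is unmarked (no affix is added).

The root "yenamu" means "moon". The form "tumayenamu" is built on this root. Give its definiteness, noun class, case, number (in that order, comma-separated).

Segment: ti-ma-yenamu.
definiteness: nef/ma- → definite.
noun class: ∅ → class II.
case: ∅ → accusative.
number: ti- → plural.

definite, class II, accusative, plural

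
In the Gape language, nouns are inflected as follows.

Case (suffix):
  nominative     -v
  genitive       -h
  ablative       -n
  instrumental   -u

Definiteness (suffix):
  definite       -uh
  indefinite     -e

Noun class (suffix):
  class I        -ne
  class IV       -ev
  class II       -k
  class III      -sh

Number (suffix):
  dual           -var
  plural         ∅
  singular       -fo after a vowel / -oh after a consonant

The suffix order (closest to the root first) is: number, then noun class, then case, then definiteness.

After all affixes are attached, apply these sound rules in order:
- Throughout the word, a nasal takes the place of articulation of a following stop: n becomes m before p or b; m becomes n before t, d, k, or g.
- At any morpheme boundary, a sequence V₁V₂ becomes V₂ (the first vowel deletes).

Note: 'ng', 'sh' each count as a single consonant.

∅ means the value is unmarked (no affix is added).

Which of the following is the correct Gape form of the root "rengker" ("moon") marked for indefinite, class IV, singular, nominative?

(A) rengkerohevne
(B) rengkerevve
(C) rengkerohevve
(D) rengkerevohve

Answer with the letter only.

C

Attach number singular -oh (after consonant 'r') → rengkeroh.
Attach noun class class IV -ev → rengkerohev.
Attach case nominative -v → rengkerohevv.
Attach definiteness indefinite -e → rengkerohevve.
Nasal assimilation: no change.
Vowel deletion: no change.
So the correct form is rengkerohevve, option (C).
(D) rengkerevohve is wrong: it has the affixes in the wrong order.
(A) rengkerohevne is wrong: it uses ablative instead of nominative for case.
(B) rengkerevve is wrong: it uses plural instead of singular for number.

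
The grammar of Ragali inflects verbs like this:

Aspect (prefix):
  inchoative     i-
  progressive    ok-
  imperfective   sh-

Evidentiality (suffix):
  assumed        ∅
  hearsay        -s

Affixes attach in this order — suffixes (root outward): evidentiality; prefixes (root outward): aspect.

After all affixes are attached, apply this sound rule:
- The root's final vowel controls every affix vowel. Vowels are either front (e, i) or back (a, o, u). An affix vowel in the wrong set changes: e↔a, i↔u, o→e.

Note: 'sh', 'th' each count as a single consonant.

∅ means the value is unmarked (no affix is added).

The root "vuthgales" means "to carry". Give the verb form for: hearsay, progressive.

ekvuthgaless

Attach aspect progressive ok- → okvuthgales.
Attach evidentiality hearsay -s → okvuthgaless.
Apply vowel harmony: okvuthgaless → ekvuthgaless.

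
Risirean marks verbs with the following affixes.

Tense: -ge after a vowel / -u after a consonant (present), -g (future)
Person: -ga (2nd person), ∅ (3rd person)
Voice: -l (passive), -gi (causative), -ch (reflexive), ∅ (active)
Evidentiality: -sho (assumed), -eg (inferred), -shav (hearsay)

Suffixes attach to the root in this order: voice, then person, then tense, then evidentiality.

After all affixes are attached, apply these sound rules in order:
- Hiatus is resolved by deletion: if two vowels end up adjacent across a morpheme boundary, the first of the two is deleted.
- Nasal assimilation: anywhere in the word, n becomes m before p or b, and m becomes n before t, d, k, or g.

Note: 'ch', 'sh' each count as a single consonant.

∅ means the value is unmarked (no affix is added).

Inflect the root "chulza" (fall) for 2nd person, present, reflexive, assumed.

Attach voice reflexive -ch → chulzach.
Attach person 2nd person -ga → chulzachga.
Attach tense present -ge (after vowel 'a') → chulzachgage.
Attach evidentiality assumed -sho → chulzachgagesho.
Vowel deletion: no change.
Nasal assimilation: no change.

chulzachgagesho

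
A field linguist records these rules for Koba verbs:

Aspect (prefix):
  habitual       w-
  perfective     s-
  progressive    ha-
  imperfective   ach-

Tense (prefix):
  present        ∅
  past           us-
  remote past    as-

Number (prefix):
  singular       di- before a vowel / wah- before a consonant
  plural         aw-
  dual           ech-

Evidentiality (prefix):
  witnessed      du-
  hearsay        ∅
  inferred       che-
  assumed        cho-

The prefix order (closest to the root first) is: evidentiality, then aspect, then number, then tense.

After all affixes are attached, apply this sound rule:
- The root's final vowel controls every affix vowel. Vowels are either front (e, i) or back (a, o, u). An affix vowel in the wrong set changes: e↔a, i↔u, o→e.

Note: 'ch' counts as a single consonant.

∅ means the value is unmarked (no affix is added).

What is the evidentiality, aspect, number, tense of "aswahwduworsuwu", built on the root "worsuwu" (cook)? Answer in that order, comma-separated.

Segment: as-wah-w-du-worsuwu.
evidentiality: du- → witnessed.
aspect: w- → habitual.
number: di/wah- → singular.
tense: as- → remote past.

witnessed, habitual, singular, remote past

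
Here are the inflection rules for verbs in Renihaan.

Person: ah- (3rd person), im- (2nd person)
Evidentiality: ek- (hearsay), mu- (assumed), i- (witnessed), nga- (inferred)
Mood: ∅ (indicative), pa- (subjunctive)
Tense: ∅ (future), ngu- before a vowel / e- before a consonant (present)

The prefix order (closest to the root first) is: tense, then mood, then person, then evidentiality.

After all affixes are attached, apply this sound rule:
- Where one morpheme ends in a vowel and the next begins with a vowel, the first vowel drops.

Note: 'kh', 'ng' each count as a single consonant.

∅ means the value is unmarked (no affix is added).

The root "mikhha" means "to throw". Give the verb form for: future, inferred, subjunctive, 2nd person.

ngimpamikhha

tense = future: zero marking, form stays mikhha.
Attach mood subjunctive pa- → pamikhha.
Attach person 2nd person im- → impamikhha.
Attach evidentiality inferred nga- → ngaimpamikhha.
Apply vowel deletion: ngaimpamikhha → ngimpamikhha.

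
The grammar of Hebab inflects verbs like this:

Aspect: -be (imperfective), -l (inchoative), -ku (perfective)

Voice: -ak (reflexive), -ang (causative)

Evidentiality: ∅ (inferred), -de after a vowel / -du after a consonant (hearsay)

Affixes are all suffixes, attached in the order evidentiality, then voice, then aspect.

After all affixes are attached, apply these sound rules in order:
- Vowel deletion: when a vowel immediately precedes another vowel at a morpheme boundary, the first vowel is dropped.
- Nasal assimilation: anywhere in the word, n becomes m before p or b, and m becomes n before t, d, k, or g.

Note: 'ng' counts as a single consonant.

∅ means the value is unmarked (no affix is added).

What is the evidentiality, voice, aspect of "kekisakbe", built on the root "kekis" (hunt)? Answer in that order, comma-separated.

inferred, reflexive, imperfective

Segment: kekis-ak-be.
evidentiality: ∅ → inferred.
voice: -ak → reflexive.
aspect: -be → imperfective.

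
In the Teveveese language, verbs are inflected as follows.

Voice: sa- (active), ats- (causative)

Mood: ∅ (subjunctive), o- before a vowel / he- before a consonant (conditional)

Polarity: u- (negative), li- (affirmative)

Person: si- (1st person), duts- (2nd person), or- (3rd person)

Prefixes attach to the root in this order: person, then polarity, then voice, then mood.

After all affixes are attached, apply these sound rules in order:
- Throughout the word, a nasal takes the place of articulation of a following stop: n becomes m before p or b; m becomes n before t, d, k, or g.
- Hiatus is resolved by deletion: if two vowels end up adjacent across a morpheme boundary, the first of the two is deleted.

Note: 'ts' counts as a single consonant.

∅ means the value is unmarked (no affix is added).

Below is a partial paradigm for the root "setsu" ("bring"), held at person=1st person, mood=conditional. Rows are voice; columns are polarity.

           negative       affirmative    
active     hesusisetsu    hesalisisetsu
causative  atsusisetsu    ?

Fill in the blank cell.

atslisisetsu

Attach person 1st person si- → sisetsu.
Attach polarity affirmative li- → lisisetsu.
Attach voice causative ats- → atslisisetsu.
Attach mood conditional o- (before vowel 'a') → oatslisisetsu.
Nasal assimilation: no change.
Apply vowel deletion: oatslisisetsu → atslisisetsu.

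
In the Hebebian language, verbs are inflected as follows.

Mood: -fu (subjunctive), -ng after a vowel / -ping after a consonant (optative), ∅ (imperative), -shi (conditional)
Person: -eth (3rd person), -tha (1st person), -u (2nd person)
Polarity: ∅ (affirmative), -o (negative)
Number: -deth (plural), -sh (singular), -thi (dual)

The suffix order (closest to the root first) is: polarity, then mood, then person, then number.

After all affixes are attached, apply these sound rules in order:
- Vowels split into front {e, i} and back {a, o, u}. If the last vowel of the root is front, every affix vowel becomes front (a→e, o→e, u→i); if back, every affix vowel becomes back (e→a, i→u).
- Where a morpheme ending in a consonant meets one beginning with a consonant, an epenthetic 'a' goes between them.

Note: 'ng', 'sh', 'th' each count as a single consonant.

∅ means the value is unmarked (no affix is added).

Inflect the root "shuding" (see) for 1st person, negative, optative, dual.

shudingengathethi

Attach polarity negative -o → shudingo.
Attach mood optative -ng (after vowel 'o') → shudingong.
Attach person 1st person -tha → shudingongtha.
Attach number dual -thi → shudingongthathi.
Apply vowel harmony: shudingongthathi → shudingengthethi.
Apply epenthesis: shudingengthethi → shudingengathethi.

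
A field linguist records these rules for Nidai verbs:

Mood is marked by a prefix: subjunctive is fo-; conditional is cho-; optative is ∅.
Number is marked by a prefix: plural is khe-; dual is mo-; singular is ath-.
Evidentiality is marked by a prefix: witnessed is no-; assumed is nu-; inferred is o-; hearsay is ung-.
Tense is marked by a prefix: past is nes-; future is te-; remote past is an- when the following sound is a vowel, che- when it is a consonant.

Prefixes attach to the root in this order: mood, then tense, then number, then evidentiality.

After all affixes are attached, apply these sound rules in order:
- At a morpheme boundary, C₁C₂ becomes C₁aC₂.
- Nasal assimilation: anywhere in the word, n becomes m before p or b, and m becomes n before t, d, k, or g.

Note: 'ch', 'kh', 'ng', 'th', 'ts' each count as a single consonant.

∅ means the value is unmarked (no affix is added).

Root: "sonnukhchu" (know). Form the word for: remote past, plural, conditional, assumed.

nukhechechosonnukhchu

Attach mood conditional cho- → chosonnukhchu.
Attach tense remote past che- (before consonant 'ch') → chechosonnukhchu.
Attach number plural khe- → khechechosonnukhchu.
Attach evidentiality assumed nu- → nukhechechosonnukhchu.
Epenthesis: no change.
Nasal assimilation: no change.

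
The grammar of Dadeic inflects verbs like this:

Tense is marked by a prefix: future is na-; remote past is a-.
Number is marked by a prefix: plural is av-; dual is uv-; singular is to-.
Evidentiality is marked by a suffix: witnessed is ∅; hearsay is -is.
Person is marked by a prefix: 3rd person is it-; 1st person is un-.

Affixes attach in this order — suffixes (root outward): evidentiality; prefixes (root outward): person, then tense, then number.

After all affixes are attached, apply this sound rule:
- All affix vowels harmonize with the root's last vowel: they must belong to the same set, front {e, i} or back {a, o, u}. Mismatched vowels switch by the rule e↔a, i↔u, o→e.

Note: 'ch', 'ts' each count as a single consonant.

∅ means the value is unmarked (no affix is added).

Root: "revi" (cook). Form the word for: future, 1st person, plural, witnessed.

evneinrevi

Attach person 1st person un- → unrevi.
evidentiality = witnessed: zero marking, form stays unrevi.
Attach tense future na- → naunrevi.
Attach number plural av- → avnaunrevi.
Apply vowel harmony: avnaunrevi → evneinrevi.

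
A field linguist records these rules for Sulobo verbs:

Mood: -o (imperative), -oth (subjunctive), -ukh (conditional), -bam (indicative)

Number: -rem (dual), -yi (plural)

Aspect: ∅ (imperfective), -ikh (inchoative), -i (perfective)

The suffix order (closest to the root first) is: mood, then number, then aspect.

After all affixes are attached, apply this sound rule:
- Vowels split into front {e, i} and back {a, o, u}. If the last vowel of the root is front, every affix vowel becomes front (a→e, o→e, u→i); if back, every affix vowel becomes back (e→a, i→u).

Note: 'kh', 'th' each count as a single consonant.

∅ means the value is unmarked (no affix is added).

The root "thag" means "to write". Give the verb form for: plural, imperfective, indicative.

Attach mood indicative -bam → thagbam.
Attach number plural -yi → thagbamyi.
aspect = imperfective: zero marking, form stays thagbamyi.
Apply vowel harmony: thagbamyi → thagbamyu.

thagbamyu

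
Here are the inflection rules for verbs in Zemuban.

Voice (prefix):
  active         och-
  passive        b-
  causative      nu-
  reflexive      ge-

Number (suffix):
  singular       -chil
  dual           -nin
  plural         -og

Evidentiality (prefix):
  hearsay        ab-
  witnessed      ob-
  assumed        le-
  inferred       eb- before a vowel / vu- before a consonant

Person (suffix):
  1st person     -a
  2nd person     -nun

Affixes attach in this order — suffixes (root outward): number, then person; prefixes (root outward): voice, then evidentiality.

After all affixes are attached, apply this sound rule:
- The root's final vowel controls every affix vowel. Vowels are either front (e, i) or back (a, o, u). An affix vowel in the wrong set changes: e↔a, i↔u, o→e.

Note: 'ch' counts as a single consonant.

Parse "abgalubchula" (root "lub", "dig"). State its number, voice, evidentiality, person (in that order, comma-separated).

singular, reflexive, hearsay, 1st person

Segment: ab-ge-lub-chil-a.
number: -chil → singular.
voice: ge- → reflexive.
evidentiality: ab- → hearsay.
person: -a → 1st person.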